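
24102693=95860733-71758040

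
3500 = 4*875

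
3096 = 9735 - 6639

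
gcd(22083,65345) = 1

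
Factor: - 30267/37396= -2^( - 2)*3^3*19^1 * 59^1*9349^( - 1) 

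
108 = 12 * 9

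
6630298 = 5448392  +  1181906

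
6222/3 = 2074 = 2074.00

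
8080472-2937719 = 5142753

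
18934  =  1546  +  17388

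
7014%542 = 510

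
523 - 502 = 21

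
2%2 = 0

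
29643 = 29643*1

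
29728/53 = 29728/53 =560.91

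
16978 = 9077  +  7901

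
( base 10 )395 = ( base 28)E3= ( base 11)32A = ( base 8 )613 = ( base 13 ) 245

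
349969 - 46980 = 302989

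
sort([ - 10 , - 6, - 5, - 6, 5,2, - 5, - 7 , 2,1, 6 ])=[ - 10, - 7, - 6, - 6, - 5,-5  ,  1, 2, 2,5,6 ]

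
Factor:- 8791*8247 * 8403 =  - 609212264931 = -3^2*59^1 *149^1*2749^1*2801^1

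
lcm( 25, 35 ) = 175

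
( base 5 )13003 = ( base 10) 1003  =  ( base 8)1753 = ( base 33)UD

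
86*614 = 52804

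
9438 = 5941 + 3497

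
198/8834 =99/4417 = 0.02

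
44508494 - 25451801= 19056693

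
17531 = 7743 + 9788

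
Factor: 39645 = 3^2 * 5^1 * 881^1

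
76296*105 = 8011080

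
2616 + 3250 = 5866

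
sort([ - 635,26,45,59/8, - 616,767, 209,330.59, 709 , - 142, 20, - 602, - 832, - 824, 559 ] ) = [  -  832  , - 824 ,- 635, - 616,-602, - 142,59/8, 20,  26, 45, 209, 330.59, 559, 709,  767]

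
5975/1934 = 5975/1934 = 3.09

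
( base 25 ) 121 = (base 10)676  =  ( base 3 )221001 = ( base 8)1244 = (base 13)400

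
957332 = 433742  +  523590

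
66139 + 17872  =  84011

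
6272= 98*64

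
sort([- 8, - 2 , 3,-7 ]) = [ - 8, - 7,-2, 3]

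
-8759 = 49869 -58628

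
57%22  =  13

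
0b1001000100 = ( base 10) 580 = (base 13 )358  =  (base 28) kk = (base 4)21010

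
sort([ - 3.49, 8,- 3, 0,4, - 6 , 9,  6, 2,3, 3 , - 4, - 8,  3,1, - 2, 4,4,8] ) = [ -8, - 6,-4,-3.49, - 3, - 2, 0,1,2, 3,3, 3, 4, 4, 4 , 6, 8 , 8, 9 ] 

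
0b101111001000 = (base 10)3016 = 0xbc8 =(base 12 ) 18B4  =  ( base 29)3H0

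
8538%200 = 138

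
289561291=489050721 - 199489430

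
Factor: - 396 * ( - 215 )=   85140 = 2^2*3^2*5^1* 11^1*43^1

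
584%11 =1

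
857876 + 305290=1163166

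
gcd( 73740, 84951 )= 3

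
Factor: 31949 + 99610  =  3^1*43853^1 = 131559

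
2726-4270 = -1544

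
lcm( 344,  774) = 3096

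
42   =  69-27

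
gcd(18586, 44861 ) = 1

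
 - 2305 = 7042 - 9347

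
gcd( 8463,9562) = 7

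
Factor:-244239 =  - 3^1*17^1 * 4789^1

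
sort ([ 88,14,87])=[ 14 , 87,88]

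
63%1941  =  63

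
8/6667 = 8/6667 = 0.00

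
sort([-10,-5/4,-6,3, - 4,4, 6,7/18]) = [ - 10,-6, - 4,-5/4, 7/18,3,4,6]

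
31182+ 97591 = 128773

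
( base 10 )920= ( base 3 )1021002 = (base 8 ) 1630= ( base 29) 12l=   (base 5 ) 12140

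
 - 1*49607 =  - 49607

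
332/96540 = 83/24135 = 0.00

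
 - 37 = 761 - 798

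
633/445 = 633/445 =1.42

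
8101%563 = 219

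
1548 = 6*258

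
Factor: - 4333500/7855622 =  - 2^1 * 3^4*5^3*107^1*163^(-1)*24097^(  -  1) = -2166750/3927811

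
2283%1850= 433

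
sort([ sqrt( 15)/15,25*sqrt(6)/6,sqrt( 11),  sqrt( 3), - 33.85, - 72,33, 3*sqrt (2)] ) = [ - 72, - 33.85,sqrt( 15) /15, sqrt ( 3), sqrt( 11 ), 3*sqrt( 2), 25*sqrt( 6)/6 , 33 ] 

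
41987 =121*347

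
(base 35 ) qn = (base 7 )2502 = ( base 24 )1EL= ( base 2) 1110100101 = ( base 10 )933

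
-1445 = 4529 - 5974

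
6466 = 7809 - 1343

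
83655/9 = 9295 = 9295.00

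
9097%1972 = 1209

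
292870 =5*58574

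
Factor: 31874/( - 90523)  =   - 2^1*15937^1*90523^( - 1 ) 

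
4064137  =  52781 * 77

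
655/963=655/963=0.68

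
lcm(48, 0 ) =0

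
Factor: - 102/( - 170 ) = 3^1 *5^( - 1) =3/5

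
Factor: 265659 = 3^1*17^1*5209^1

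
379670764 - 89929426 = 289741338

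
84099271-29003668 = 55095603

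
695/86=695/86 = 8.08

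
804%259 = 27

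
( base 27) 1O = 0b110011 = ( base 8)63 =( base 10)51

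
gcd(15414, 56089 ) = 1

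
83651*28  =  2342228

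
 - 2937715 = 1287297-4225012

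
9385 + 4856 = 14241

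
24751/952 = 25  +  951/952 = 26.00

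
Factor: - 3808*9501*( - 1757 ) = 2^5*3^1*7^2*17^1*251^1 * 3167^1 = 63567922656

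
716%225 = 41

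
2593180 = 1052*2465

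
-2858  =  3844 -6702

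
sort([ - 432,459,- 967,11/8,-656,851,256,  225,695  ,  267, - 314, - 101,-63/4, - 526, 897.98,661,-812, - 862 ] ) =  [ -967,-862, - 812,  -  656, - 526,-432 ,  -  314,- 101, -63/4,  11/8, 225, 256 , 267, 459,661,695,851, 897.98]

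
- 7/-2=7/2 = 3.50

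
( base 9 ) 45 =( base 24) 1h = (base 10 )41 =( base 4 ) 221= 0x29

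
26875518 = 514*52287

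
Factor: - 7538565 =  - 3^1  *5^1*17^2*37^1*47^1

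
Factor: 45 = 3^2*5^1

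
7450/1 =7450 = 7450.00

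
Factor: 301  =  7^1*43^1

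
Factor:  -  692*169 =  - 116948 =-2^2*13^2*173^1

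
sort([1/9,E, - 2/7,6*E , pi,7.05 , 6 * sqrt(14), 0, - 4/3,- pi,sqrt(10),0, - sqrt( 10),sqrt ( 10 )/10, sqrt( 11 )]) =[ - sqrt( 10), - pi, - 4/3, - 2/7,0, 0 , 1/9,sqrt( 10 )/10,  E, pi, sqrt(10 ),sqrt ( 11), 7.05, 6*E,  6*sqrt( 14)]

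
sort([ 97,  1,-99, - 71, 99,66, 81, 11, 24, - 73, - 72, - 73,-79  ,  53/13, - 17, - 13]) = [-99, - 79 , - 73, - 73, - 72,  -  71, - 17,  -  13, 1, 53/13, 11,24,66, 81,97, 99]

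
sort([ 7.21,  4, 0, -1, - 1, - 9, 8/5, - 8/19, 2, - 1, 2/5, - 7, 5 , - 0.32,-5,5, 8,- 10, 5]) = [-10, - 9, - 7, -5, - 1, - 1, - 1,  -  8/19,-0.32 , 0, 2/5, 8/5, 2, 4, 5, 5, 5,  7.21,8]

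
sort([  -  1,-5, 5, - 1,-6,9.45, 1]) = [-6,  -  5 , - 1,- 1, 1,5, 9.45]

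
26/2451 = 26/2451 = 0.01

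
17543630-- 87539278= 105082908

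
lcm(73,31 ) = 2263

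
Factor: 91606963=7^1*13086709^1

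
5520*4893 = 27009360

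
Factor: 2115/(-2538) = - 2^( - 1)*3^( - 1)*5^1 = -5/6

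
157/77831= 157/77831  =  0.00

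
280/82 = 140/41 = 3.41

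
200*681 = 136200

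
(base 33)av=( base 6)1401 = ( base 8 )551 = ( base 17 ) 144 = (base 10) 361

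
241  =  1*241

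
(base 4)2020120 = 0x2218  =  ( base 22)I0G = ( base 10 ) 8728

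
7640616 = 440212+7200404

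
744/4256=93/532  =  0.17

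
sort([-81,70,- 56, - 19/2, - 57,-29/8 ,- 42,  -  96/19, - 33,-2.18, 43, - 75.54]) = [- 81,  -  75.54, - 57,  -  56,-42,  -  33, - 19/2,  -  96/19 , - 29/8, - 2.18,  43,  70] 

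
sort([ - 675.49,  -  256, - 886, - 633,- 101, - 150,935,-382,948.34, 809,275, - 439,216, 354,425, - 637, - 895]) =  [ - 895, - 886, -675.49, - 637, - 633,-439 ,-382, - 256,  -  150, - 101, 216, 275 , 354, 425,809, 935,948.34] 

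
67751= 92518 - 24767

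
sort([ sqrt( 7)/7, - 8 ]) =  [  -  8,sqrt( 7) /7]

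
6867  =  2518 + 4349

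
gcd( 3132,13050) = 522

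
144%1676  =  144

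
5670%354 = 6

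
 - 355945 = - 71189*5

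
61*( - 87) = -5307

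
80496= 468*172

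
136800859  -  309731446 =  - 172930587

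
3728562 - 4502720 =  - 774158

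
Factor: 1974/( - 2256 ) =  -2^(- 3)*7^1 = -7/8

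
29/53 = 29/53=0.55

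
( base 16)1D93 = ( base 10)7571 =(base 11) 5763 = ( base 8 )16623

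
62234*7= 435638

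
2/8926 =1/4463 = 0.00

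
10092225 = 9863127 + 229098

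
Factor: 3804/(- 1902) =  - 2 = - 2^1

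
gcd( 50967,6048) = 63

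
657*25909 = 17022213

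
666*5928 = 3948048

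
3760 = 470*8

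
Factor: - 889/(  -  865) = 5^(  -  1) * 7^1*127^1*173^(  -  1 )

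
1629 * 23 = 37467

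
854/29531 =854/29531= 0.03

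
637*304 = 193648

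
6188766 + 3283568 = 9472334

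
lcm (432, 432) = 432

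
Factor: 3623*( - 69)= - 3^1*23^1*3623^1 = -  249987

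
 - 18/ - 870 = 3/145= 0.02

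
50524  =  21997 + 28527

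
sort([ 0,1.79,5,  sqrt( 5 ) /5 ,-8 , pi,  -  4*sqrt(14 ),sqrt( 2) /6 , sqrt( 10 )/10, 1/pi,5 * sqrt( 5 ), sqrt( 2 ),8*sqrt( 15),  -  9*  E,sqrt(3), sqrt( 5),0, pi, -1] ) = [-9 * E,-4*sqrt(14 ) ,  -  8, - 1,0 , 0,sqrt(2 )/6,sqrt(10 ) /10,1/pi,sqrt ( 5)/5,sqrt( 2 ),sqrt( 3)  ,  1.79, sqrt( 5 ) , pi,pi,  5 , 5*sqrt( 5 ), 8*sqrt( 15)] 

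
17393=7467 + 9926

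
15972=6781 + 9191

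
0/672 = 0 = 0.00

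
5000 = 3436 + 1564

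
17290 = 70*247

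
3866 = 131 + 3735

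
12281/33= 372  +  5/33= 372.15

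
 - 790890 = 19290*( - 41)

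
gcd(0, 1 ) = 1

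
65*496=32240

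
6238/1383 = 6238/1383 = 4.51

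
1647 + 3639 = 5286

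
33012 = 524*63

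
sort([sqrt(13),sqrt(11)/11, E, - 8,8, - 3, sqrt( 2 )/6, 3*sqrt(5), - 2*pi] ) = [ - 8 , - 2*pi, - 3, sqrt( 2)/6,sqrt(11 )/11, E, sqrt(13),3*sqrt( 5), 8]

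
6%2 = 0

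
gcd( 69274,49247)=1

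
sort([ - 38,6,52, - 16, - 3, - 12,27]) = [ - 38, - 16,  -  12, - 3, 6 , 27, 52] 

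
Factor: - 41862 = - 2^1*3^1*6977^1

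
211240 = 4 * 52810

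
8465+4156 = 12621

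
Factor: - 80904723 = -3^1*113^1*238657^1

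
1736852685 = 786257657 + 950595028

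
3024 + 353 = 3377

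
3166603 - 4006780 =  - 840177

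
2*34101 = 68202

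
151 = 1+150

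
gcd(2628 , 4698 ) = 18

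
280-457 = -177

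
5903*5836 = 34449908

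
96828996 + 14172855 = 111001851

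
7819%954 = 187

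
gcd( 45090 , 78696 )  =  18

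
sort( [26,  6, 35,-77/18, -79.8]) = [-79.8,-77/18, 6, 26,35] 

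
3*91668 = 275004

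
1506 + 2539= 4045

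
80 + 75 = 155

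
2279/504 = 2279/504 = 4.52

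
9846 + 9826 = 19672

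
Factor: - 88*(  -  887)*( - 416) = -2^8*11^1 * 13^1*887^1  =  - 32471296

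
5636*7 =39452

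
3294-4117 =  - 823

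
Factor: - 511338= - 2^1*3^1*85223^1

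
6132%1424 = 436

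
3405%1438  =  529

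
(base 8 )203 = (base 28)4j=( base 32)43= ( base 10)131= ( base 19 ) 6H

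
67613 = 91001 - 23388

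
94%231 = 94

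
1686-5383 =-3697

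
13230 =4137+9093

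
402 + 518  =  920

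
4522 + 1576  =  6098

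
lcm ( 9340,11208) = 56040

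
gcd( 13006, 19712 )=14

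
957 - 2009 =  - 1052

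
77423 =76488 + 935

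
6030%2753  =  524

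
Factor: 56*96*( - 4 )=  - 21504 = - 2^10*3^1*7^1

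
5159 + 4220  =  9379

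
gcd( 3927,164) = 1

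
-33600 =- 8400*4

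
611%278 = 55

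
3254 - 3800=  - 546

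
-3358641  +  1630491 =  - 1728150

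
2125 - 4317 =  -2192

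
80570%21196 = 16982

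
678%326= 26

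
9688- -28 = 9716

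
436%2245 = 436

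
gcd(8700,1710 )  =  30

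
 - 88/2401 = -1 + 2313/2401 =- 0.04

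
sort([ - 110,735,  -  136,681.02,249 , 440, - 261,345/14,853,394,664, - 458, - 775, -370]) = [-775,- 458,-370, - 261, - 136, - 110,345/14,249,394, 440,  664, 681.02,  735, 853] 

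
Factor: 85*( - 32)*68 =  - 2^7*5^1*17^2 = - 184960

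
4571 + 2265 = 6836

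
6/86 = 3/43 = 0.07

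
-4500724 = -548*8213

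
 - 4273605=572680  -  4846285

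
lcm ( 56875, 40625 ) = 284375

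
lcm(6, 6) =6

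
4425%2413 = 2012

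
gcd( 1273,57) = 19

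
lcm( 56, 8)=56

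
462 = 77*6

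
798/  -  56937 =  - 266/18979 = -0.01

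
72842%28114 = 16614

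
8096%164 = 60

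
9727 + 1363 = 11090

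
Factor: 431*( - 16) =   -  6896 =- 2^4*431^1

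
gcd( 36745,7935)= 5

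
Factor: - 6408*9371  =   - 60049368= - 2^3*3^2*89^1*9371^1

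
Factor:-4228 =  - 2^2 * 7^1*151^1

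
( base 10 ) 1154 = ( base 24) 202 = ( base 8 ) 2202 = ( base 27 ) 1fk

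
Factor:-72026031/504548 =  - 6547821/45868 = - 2^( - 2)*3^1*7^2*11467^( - 1 )*44543^1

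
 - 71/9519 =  - 71/9519 = - 0.01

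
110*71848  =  7903280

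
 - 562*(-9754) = 5481748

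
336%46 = 14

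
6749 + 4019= 10768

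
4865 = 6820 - 1955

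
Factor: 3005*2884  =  8666420 = 2^2*5^1*7^1* 103^1*601^1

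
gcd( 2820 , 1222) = 94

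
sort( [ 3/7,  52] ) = [ 3/7, 52 ] 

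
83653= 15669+67984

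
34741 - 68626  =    -  33885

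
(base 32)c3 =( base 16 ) 183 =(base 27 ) E9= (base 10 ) 387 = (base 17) 15D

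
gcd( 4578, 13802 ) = 2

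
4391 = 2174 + 2217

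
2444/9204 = 47/177 = 0.27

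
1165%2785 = 1165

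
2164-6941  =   - 4777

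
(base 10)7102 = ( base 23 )d9i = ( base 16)1BBE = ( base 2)1101110111110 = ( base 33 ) 6H7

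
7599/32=7599/32 =237.47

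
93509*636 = 59471724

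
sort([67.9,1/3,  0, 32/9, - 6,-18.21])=[ - 18.21, - 6,0,1/3,32/9,67.9 ] 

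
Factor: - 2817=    - 3^2*313^1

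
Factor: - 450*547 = - 2^1*3^2* 5^2*547^1 = -246150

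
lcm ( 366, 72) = 4392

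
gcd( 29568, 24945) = 3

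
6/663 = 2/221  =  0.01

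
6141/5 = 6141/5 = 1228.20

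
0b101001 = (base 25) 1g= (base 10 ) 41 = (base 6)105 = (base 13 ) 32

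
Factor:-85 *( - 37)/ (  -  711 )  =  - 3^( - 2 )*5^1*17^1*37^1 *79^( - 1) = -3145/711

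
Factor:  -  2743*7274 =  - 19952582 = - 2^1*13^1 *211^1*3637^1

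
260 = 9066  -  8806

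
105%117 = 105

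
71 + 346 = 417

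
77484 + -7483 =70001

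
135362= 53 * 2554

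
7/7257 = 7/7257 = 0.00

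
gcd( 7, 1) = 1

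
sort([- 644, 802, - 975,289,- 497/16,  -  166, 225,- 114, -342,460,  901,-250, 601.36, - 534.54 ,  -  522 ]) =[-975,  -  644, - 534.54,- 522 , - 342, - 250, - 166, - 114, - 497/16, 225 , 289, 460, 601.36 , 802,901 ]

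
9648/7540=2412/1885= 1.28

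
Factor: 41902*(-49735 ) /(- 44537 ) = 2083995970/44537 = 2^1*5^1*7^4*29^1*41^1*73^1*44537^(-1 ) 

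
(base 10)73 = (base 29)2f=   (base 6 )201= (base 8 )111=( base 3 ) 2201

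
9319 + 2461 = 11780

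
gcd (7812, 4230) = 18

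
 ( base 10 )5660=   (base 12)3338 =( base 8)13034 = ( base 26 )89i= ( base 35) 4LP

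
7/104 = 7/104= 0.07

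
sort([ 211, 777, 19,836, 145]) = [19,145, 211 , 777, 836]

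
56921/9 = 6324 + 5/9 = 6324.56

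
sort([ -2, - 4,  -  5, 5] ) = [ -5,-4, - 2,5] 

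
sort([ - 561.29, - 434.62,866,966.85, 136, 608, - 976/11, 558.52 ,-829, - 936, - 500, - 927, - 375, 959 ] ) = [ - 936, - 927,- 829, - 561.29  , - 500, - 434.62, - 375, - 976/11,  136, 558.52, 608, 866,959 , 966.85]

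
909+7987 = 8896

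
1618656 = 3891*416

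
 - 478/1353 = -1 + 875/1353 =- 0.35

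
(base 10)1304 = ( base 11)a86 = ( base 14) 692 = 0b10100011000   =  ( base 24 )268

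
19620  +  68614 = 88234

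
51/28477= 51/28477 = 0.00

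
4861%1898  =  1065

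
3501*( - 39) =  - 136539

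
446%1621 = 446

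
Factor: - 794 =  - 2^1*397^1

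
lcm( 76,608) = 608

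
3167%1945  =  1222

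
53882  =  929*58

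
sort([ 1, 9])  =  [1, 9 ]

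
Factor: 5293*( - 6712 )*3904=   -  138695908864 =-2^9 * 61^1*67^1*79^1 * 839^1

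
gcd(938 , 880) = 2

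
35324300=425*83116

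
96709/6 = 96709/6 = 16118.17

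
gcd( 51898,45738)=154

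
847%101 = 39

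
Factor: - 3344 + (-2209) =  - 3^2 *617^1 = - 5553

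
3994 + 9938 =13932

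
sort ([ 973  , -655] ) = [  -  655, 973 ] 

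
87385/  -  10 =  - 8739  +  1/2 = - 8738.50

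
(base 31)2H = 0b1001111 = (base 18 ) 47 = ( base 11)72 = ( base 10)79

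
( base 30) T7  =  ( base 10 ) 877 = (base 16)36D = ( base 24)1cd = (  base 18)2cd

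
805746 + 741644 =1547390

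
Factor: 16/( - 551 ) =  -  2^4*19^( - 1)*29^(-1 )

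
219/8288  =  219/8288 = 0.03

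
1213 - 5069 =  - 3856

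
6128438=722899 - -5405539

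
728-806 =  - 78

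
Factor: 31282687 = 31282687^1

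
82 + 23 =105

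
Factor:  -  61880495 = - 5^1*31^1*113^1*3533^1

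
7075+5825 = 12900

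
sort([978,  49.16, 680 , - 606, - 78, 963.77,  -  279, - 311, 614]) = [ - 606, - 311, - 279, - 78, 49.16, 614,680, 963.77,  978 ] 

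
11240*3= 33720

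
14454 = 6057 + 8397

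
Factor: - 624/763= - 2^4 * 3^1*7^( - 1)* 13^1 * 109^(  -  1)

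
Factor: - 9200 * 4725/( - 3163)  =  43470000/3163 = 2^4*3^3*5^4*7^1*23^1*3163^( - 1 ) 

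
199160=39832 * 5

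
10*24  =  240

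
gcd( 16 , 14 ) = 2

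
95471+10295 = 105766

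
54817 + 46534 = 101351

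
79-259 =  - 180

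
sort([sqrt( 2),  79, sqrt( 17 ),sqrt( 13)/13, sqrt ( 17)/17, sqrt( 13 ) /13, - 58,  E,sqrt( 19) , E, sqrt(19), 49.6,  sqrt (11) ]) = [ - 58, sqrt( 17 ) /17, sqrt( 13 ) /13,sqrt( 13 ) /13, sqrt (2),E,  E, sqrt( 11) , sqrt( 17),  sqrt(19 ),sqrt( 19 ), 49.6, 79] 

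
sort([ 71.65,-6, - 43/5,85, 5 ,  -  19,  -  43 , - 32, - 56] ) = [ - 56, - 43, - 32, - 19, - 43/5 , - 6, 5 , 71.65 , 85 ] 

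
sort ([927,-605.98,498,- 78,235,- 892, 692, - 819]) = [ -892, - 819, - 605.98 ,  -  78,235, 498, 692,927 ] 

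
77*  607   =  46739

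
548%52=28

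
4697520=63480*74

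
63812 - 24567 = 39245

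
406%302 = 104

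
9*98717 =888453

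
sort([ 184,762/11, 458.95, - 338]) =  [  -  338, 762/11,184 , 458.95 ]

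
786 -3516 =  - 2730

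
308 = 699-391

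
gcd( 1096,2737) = 1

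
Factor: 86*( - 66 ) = -2^2*3^1*11^1*43^1   =  -  5676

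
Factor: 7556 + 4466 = 2^1*6011^1  =  12022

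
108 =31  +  77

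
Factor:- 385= - 5^1*7^1 * 11^1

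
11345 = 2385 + 8960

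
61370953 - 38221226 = 23149727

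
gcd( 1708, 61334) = 14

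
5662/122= 2831/61 = 46.41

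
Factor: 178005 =3^1*5^1*11867^1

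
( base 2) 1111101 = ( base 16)7D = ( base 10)125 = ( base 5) 1000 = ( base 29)49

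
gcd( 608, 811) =1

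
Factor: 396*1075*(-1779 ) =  - 2^2*3^3*5^2*11^1*43^1 * 593^1 = - 757320300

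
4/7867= 4/7867=0.00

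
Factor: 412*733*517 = 2^2*11^1  *  47^1*103^1*733^1 = 156131932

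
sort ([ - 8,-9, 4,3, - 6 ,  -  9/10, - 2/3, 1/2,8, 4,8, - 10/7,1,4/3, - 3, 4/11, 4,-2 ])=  [ - 9,  -  8,  -  6, - 3,-2,  -  10/7,- 9/10,-2/3 , 4/11, 1/2, 1,4/3 , 3 , 4, 4,4,8,8 ] 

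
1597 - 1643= - 46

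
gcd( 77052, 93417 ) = 3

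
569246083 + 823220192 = 1392466275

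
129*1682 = 216978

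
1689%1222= 467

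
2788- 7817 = -5029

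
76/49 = 76/49 = 1.55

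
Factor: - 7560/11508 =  - 90/137 = - 2^1 * 3^2*5^1 * 137^( - 1)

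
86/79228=43/39614 = 0.00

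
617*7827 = 4829259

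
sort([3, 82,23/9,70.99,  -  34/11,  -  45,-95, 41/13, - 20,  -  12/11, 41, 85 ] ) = [- 95, - 45, - 20, - 34/11,  -  12/11 , 23/9, 3, 41/13, 41,70.99,82,85] 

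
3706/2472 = 1853/1236 = 1.50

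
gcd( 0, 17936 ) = 17936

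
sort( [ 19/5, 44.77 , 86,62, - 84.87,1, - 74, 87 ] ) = [ - 84.87, - 74,1, 19/5, 44.77,62,86,87 ]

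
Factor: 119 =7^1*17^1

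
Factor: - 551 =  - 19^1*29^1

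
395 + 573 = 968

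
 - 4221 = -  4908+687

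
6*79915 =479490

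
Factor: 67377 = 3^1*37^1*607^1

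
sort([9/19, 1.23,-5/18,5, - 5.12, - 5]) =[ - 5.12, - 5, - 5/18,9/19, 1.23,  5 ] 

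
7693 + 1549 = 9242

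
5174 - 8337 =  - 3163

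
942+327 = 1269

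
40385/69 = 40385/69 = 585.29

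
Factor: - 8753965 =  - 5^1*11^1*19^1*8377^1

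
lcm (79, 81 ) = 6399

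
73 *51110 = 3731030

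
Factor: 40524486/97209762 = 13^( - 1 )*349^( - 1)*1031^1*3571^( - 1)*6551^1 = 6754081/16201627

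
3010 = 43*70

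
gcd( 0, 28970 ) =28970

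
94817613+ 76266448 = 171084061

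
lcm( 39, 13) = 39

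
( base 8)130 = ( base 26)3a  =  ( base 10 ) 88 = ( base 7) 154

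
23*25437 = 585051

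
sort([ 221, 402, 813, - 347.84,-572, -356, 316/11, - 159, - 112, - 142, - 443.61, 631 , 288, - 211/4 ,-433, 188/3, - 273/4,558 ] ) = [ - 572,  -  443.61, - 433, - 356, - 347.84, - 159, - 142, - 112 , - 273/4,-211/4,316/11, 188/3,221, 288,402,558,631,  813]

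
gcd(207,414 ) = 207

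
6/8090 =3/4045 = 0.00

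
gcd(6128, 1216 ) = 16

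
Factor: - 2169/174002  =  -9/722  =  - 2^( - 1 )*3^2*19^(  -  2)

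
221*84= 18564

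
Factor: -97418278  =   - 2^1*211^1*230849^1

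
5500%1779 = 163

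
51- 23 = 28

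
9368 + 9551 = 18919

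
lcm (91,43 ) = 3913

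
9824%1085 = 59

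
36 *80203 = 2887308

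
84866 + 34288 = 119154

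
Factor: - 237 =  - 3^1*79^1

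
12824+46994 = 59818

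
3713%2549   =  1164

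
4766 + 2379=7145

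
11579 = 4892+6687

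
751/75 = 751/75= 10.01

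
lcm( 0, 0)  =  0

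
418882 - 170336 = 248546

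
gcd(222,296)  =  74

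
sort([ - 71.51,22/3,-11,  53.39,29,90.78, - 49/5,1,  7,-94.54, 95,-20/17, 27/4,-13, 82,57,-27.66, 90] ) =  [-94.54,  -  71.51, - 27.66,  -  13, - 11,- 49/5,-20/17, 1, 27/4,7,22/3, 29 , 53.39, 57 , 82, 90, 90.78,95] 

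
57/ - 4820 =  - 1 + 4763/4820 = - 0.01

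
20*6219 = 124380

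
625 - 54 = 571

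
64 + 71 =135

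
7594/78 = 3797/39 = 97.36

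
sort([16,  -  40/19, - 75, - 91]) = [ - 91, - 75,- 40/19,  16] 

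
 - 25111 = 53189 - 78300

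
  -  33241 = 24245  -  57486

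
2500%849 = 802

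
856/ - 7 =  - 123 + 5/7 =- 122.29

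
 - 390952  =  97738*(-4)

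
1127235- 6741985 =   -  5614750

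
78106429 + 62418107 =140524536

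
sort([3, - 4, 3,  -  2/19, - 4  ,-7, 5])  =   [ -7, - 4, - 4, - 2/19,3,  3, 5 ]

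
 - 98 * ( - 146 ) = 14308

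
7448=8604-1156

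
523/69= 523/69 =7.58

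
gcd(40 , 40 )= 40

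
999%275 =174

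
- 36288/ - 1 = 36288+0/1  =  36288.00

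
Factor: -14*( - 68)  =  952 = 2^3*7^1*17^1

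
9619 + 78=9697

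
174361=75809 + 98552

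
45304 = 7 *6472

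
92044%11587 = 10935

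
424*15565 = 6599560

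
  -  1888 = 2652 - 4540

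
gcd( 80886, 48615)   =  3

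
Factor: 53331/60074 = 87/98 = 2^( - 1 ) * 3^1*7^( - 2 )*29^1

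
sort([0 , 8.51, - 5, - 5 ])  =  [-5, - 5, 0 , 8.51 ]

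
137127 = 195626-58499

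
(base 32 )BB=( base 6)1403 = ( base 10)363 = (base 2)101101011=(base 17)146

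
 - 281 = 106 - 387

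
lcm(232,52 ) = 3016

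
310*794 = 246140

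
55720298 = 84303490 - 28583192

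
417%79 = 22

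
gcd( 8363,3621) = 1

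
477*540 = 257580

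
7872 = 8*984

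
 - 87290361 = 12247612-99537973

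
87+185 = 272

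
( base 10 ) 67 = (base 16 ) 43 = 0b1000011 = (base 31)25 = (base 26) 2F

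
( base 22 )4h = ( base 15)70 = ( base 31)3c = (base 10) 105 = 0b1101001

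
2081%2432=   2081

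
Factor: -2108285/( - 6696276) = 2^ (-2)*3^( - 1)*5^1*181^ (- 1 )*3083^( - 1 )*421657^1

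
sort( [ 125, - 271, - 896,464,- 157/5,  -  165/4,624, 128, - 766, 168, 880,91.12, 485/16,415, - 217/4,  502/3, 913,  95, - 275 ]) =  [ - 896, - 766, - 275,- 271, - 217/4, - 165/4, - 157/5, 485/16,91.12 , 95, 125, 128 , 502/3, 168, 415, 464, 624, 880,913] 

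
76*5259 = 399684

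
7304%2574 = 2156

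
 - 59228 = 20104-79332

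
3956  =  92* 43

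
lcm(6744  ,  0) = 0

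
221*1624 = 358904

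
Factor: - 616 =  - 2^3*7^1*11^1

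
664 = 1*664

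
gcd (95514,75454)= 2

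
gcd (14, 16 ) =2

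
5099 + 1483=6582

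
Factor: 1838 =2^1*919^1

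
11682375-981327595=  - 969645220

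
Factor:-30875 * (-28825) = 5^5*13^1*19^1 *1153^1 = 889971875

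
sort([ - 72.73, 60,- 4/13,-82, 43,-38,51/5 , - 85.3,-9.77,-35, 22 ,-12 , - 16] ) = [ - 85.3 ,-82, - 72.73, - 38, - 35, - 16,  -  12  ,  -  9.77,- 4/13, 51/5,22,43, 60]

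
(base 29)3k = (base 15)72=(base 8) 153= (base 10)107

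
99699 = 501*199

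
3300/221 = 14 + 206/221 = 14.93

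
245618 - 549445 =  - 303827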